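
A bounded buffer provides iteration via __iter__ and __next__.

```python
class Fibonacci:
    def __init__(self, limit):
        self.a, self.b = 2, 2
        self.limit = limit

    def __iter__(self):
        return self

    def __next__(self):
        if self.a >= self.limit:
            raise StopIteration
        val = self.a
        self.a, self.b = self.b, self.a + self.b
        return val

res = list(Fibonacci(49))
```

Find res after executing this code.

Step 1: Fibonacci-like sequence (a=2, b=2) until >= 49:
  Yield 2, then a,b = 2,4
  Yield 2, then a,b = 4,6
  Yield 4, then a,b = 6,10
  Yield 6, then a,b = 10,16
  Yield 10, then a,b = 16,26
  Yield 16, then a,b = 26,42
  Yield 26, then a,b = 42,68
  Yield 42, then a,b = 68,110
Step 2: 68 >= 49, stop.
Therefore res = [2, 2, 4, 6, 10, 16, 26, 42].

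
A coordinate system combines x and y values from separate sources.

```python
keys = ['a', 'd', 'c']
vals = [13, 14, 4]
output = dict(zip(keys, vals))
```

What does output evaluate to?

Step 1: zip pairs keys with values:
  'a' -> 13
  'd' -> 14
  'c' -> 4
Therefore output = {'a': 13, 'd': 14, 'c': 4}.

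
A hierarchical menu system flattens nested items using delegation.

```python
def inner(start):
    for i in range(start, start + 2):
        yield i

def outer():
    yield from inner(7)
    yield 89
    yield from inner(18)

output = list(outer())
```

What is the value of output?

Step 1: outer() delegates to inner(7):
  yield 7
  yield 8
Step 2: yield 89
Step 3: Delegates to inner(18):
  yield 18
  yield 19
Therefore output = [7, 8, 89, 18, 19].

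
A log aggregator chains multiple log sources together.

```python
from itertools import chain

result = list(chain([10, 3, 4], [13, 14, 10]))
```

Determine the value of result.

Step 1: chain() concatenates iterables: [10, 3, 4] + [13, 14, 10].
Therefore result = [10, 3, 4, 13, 14, 10].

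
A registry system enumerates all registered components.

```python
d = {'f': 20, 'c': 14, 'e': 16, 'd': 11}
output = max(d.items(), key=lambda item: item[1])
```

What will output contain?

Step 1: Find item with maximum value:
  ('f', 20)
  ('c', 14)
  ('e', 16)
  ('d', 11)
Step 2: Maximum value is 20 at key 'f'.
Therefore output = ('f', 20).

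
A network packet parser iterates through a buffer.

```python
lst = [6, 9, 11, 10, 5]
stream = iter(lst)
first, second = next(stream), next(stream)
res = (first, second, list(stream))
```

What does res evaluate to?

Step 1: Create iterator over [6, 9, 11, 10, 5].
Step 2: first = 6, second = 9.
Step 3: Remaining elements: [11, 10, 5].
Therefore res = (6, 9, [11, 10, 5]).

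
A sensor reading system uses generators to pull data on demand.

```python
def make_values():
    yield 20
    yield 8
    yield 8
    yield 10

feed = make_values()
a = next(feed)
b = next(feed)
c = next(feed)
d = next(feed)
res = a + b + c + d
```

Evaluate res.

Step 1: Create generator and consume all values:
  a = next(feed) = 20
  b = next(feed) = 8
  c = next(feed) = 8
  d = next(feed) = 10
Step 2: res = 20 + 8 + 8 + 10 = 46.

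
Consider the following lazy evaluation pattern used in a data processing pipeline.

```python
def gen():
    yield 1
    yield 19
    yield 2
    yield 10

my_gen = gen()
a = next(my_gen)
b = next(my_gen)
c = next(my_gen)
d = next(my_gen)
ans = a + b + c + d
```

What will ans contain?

Step 1: Create generator and consume all values:
  a = next(my_gen) = 1
  b = next(my_gen) = 19
  c = next(my_gen) = 2
  d = next(my_gen) = 10
Step 2: ans = 1 + 19 + 2 + 10 = 32.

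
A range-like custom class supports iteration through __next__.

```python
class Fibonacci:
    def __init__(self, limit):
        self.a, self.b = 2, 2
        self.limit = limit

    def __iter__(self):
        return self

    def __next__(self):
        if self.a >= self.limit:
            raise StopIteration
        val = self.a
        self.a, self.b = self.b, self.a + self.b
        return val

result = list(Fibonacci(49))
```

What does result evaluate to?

Step 1: Fibonacci-like sequence (a=2, b=2) until >= 49:
  Yield 2, then a,b = 2,4
  Yield 2, then a,b = 4,6
  Yield 4, then a,b = 6,10
  Yield 6, then a,b = 10,16
  Yield 10, then a,b = 16,26
  Yield 16, then a,b = 26,42
  Yield 26, then a,b = 42,68
  Yield 42, then a,b = 68,110
Step 2: 68 >= 49, stop.
Therefore result = [2, 2, 4, 6, 10, 16, 26, 42].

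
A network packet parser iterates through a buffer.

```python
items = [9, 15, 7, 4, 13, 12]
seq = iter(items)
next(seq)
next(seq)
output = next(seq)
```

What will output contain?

Step 1: Create iterator over [9, 15, 7, 4, 13, 12].
Step 2: next() consumes 9.
Step 3: next() consumes 15.
Step 4: next() returns 7.
Therefore output = 7.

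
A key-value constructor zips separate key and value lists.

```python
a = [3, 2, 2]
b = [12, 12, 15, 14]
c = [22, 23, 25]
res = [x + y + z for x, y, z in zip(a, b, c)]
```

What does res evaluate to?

Step 1: zip three lists (truncates to shortest, len=3):
  3 + 12 + 22 = 37
  2 + 12 + 23 = 37
  2 + 15 + 25 = 42
Therefore res = [37, 37, 42].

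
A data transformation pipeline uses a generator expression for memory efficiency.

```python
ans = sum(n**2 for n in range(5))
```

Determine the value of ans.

Step 1: Compute n**2 for each n in range(5):
  n=0: 0**2 = 0
  n=1: 1**2 = 1
  n=2: 2**2 = 4
  n=3: 3**2 = 9
  n=4: 4**2 = 16
Step 2: sum = 0 + 1 + 4 + 9 + 16 = 30.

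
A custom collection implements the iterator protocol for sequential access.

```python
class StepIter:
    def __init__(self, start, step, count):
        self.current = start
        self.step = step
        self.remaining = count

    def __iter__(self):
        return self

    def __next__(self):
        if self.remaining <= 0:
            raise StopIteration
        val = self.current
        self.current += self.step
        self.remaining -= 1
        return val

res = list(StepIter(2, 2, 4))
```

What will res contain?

Step 1: StepIter starts at 2, increments by 2, for 4 steps:
  Yield 2, then current += 2
  Yield 4, then current += 2
  Yield 6, then current += 2
  Yield 8, then current += 2
Therefore res = [2, 4, 6, 8].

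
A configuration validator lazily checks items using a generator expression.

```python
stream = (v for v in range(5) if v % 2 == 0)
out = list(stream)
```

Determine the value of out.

Step 1: Filter range(5) keeping only even values:
  v=0: even, included
  v=1: odd, excluded
  v=2: even, included
  v=3: odd, excluded
  v=4: even, included
Therefore out = [0, 2, 4].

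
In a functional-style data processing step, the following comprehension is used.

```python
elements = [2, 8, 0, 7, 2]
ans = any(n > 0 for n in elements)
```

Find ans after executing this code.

Step 1: Check n > 0 for each element in [2, 8, 0, 7, 2]:
  2 > 0: True
  8 > 0: True
  0 > 0: False
  7 > 0: True
  2 > 0: True
Step 2: any() returns True.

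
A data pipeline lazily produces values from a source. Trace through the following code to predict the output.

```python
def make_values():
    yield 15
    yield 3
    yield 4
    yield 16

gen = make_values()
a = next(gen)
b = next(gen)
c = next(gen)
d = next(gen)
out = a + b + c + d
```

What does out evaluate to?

Step 1: Create generator and consume all values:
  a = next(gen) = 15
  b = next(gen) = 3
  c = next(gen) = 4
  d = next(gen) = 16
Step 2: out = 15 + 3 + 4 + 16 = 38.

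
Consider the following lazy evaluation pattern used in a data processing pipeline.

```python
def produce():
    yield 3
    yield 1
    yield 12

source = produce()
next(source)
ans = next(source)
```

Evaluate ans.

Step 1: produce() creates a generator.
Step 2: next(source) yields 3 (consumed and discarded).
Step 3: next(source) yields 1, assigned to ans.
Therefore ans = 1.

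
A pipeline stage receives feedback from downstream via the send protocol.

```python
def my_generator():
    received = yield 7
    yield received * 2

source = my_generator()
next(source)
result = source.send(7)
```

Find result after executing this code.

Step 1: next(source) advances to first yield, producing 7.
Step 2: send(7) resumes, received = 7.
Step 3: yield received * 2 = 7 * 2 = 14.
Therefore result = 14.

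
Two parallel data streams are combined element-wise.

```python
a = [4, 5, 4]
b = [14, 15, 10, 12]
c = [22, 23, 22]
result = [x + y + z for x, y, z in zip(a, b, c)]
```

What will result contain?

Step 1: zip three lists (truncates to shortest, len=3):
  4 + 14 + 22 = 40
  5 + 15 + 23 = 43
  4 + 10 + 22 = 36
Therefore result = [40, 43, 36].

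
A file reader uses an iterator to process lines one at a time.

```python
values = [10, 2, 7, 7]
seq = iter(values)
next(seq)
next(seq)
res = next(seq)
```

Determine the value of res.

Step 1: Create iterator over [10, 2, 7, 7].
Step 2: next() consumes 10.
Step 3: next() consumes 2.
Step 4: next() returns 7.
Therefore res = 7.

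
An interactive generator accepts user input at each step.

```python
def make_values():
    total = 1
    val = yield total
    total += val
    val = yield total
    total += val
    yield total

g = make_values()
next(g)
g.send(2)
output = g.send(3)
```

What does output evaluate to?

Step 1: next() -> yield total=1.
Step 2: send(2) -> val=2, total = 1+2 = 3, yield 3.
Step 3: send(3) -> val=3, total = 3+3 = 6, yield 6.
Therefore output = 6.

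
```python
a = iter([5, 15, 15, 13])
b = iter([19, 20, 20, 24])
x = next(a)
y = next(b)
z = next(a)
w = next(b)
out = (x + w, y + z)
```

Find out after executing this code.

Step 1: a iterates [5, 15, 15, 13], b iterates [19, 20, 20, 24].
Step 2: x = next(a) = 5, y = next(b) = 19.
Step 3: z = next(a) = 15, w = next(b) = 20.
Step 4: out = (5 + 20, 19 + 15) = (25, 34).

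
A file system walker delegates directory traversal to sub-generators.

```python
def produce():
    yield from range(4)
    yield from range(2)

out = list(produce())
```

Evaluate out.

Step 1: Trace yields in order:
  yield 0
  yield 1
  yield 2
  yield 3
  yield 0
  yield 1
Therefore out = [0, 1, 2, 3, 0, 1].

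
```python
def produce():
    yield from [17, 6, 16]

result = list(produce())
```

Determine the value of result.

Step 1: yield from delegates to the iterable, yielding each element.
Step 2: Collected values: [17, 6, 16].
Therefore result = [17, 6, 16].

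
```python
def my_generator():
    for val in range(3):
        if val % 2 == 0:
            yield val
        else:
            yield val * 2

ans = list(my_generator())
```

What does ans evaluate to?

Step 1: For each val in range(3), yield val if even, else val*2:
  val=0 (even): yield 0
  val=1 (odd): yield 1*2 = 2
  val=2 (even): yield 2
Therefore ans = [0, 2, 2].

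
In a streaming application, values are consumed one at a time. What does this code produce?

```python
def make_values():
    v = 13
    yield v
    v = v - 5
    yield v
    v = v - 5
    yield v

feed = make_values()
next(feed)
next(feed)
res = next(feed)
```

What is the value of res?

Step 1: Trace through generator execution:
  Yield 1: v starts at 13, yield 13
  Yield 2: v = 13 - 5 = 8, yield 8
  Yield 3: v = 8 - 5 = 3, yield 3
Step 2: First next() gets 13, second next() gets the second value, third next() yields 3.
Therefore res = 3.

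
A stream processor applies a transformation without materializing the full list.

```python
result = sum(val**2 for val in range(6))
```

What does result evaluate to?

Step 1: Compute val**2 for each val in range(6):
  val=0: 0**2 = 0
  val=1: 1**2 = 1
  val=2: 2**2 = 4
  val=3: 3**2 = 9
  val=4: 4**2 = 16
  val=5: 5**2 = 25
Step 2: sum = 0 + 1 + 4 + 9 + 16 + 25 = 55.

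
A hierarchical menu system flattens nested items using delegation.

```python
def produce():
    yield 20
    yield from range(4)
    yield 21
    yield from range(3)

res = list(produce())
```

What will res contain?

Step 1: Trace yields in order:
  yield 20
  yield 0
  yield 1
  yield 2
  yield 3
  yield 21
  yield 0
  yield 1
  yield 2
Therefore res = [20, 0, 1, 2, 3, 21, 0, 1, 2].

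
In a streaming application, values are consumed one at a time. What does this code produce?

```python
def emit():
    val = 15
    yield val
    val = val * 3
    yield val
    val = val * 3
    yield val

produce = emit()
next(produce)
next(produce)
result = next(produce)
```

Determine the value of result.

Step 1: Trace through generator execution:
  Yield 1: val starts at 15, yield 15
  Yield 2: val = 15 * 3 = 45, yield 45
  Yield 3: val = 45 * 3 = 135, yield 135
Step 2: First next() gets 15, second next() gets the second value, third next() yields 135.
Therefore result = 135.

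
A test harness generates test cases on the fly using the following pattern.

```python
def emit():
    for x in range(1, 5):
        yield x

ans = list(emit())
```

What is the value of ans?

Step 1: The generator yields each value from range(1, 5).
Step 2: list() consumes all yields: [1, 2, 3, 4].
Therefore ans = [1, 2, 3, 4].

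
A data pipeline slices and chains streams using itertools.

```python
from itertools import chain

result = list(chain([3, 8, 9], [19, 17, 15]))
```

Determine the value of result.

Step 1: chain() concatenates iterables: [3, 8, 9] + [19, 17, 15].
Therefore result = [3, 8, 9, 19, 17, 15].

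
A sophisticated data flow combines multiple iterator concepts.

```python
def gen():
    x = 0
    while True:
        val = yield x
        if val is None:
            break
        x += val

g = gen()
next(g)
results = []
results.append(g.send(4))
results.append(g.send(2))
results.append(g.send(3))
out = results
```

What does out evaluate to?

Step 1: next(g) -> yield 0.
Step 2: send(4) -> x = 4, yield 4.
Step 3: send(2) -> x = 6, yield 6.
Step 4: send(3) -> x = 9, yield 9.
Therefore out = [4, 6, 9].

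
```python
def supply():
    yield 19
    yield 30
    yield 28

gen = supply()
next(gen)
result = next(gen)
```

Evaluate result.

Step 1: supply() creates a generator.
Step 2: next(gen) yields 19 (consumed and discarded).
Step 3: next(gen) yields 30, assigned to result.
Therefore result = 30.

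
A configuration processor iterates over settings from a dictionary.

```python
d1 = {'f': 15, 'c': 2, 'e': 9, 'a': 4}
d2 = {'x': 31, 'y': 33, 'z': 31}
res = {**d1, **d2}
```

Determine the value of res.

Step 1: Merge d1 and d2 (d2 values override on key conflicts).
Step 2: d1 has keys ['f', 'c', 'e', 'a'], d2 has keys ['x', 'y', 'z'].
Therefore res = {'f': 15, 'c': 2, 'e': 9, 'a': 4, 'x': 31, 'y': 33, 'z': 31}.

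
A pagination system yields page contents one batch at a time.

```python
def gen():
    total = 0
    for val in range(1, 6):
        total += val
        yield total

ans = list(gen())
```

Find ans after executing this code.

Step 1: Generator accumulates running sum:
  val=1: total = 1, yield 1
  val=2: total = 3, yield 3
  val=3: total = 6, yield 6
  val=4: total = 10, yield 10
  val=5: total = 15, yield 15
Therefore ans = [1, 3, 6, 10, 15].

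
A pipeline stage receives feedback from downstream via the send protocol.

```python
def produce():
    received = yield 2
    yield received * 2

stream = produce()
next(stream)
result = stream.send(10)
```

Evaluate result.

Step 1: next(stream) advances to first yield, producing 2.
Step 2: send(10) resumes, received = 10.
Step 3: yield received * 2 = 10 * 2 = 20.
Therefore result = 20.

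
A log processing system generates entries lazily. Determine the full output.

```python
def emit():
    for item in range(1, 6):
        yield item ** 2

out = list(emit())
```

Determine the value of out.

Step 1: For each item in range(1, 6), yield item**2:
  item=1: yield 1**2 = 1
  item=2: yield 2**2 = 4
  item=3: yield 3**2 = 9
  item=4: yield 4**2 = 16
  item=5: yield 5**2 = 25
Therefore out = [1, 4, 9, 16, 25].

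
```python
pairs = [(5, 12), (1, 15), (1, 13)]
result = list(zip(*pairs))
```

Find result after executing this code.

Step 1: zip(*pairs) transposes: unzips [(5, 12), (1, 15), (1, 13)] into separate sequences.
Step 2: First elements: (5, 1, 1), second elements: (12, 15, 13).
Therefore result = [(5, 1, 1), (12, 15, 13)].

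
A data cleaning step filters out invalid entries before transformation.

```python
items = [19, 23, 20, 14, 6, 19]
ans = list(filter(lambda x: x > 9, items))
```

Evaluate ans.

Step 1: Filter elements > 9:
  19: kept
  23: kept
  20: kept
  14: kept
  6: removed
  19: kept
Therefore ans = [19, 23, 20, 14, 19].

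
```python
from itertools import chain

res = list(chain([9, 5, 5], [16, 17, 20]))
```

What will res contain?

Step 1: chain() concatenates iterables: [9, 5, 5] + [16, 17, 20].
Therefore res = [9, 5, 5, 16, 17, 20].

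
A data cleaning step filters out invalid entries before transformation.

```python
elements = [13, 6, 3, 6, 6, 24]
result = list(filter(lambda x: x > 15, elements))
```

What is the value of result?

Step 1: Filter elements > 15:
  13: removed
  6: removed
  3: removed
  6: removed
  6: removed
  24: kept
Therefore result = [24].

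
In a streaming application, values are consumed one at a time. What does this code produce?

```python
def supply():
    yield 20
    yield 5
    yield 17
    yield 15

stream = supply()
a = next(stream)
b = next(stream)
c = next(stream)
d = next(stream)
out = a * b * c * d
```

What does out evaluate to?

Step 1: Create generator and consume all values:
  a = next(stream) = 20
  b = next(stream) = 5
  c = next(stream) = 17
  d = next(stream) = 15
Step 2: out = 20 * 5 * 17 * 15 = 25500.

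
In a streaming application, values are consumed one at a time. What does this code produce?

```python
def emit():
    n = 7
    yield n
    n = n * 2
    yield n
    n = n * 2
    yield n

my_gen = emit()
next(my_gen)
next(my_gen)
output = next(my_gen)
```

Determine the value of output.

Step 1: Trace through generator execution:
  Yield 1: n starts at 7, yield 7
  Yield 2: n = 7 * 2 = 14, yield 14
  Yield 3: n = 14 * 2 = 28, yield 28
Step 2: First next() gets 7, second next() gets the second value, third next() yields 28.
Therefore output = 28.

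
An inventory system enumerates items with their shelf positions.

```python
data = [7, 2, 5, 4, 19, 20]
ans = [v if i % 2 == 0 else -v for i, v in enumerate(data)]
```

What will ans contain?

Step 1: For each (i, v), keep v if i is even, negate if odd:
  i=0 (even): keep 7
  i=1 (odd): negate to -2
  i=2 (even): keep 5
  i=3 (odd): negate to -4
  i=4 (even): keep 19
  i=5 (odd): negate to -20
Therefore ans = [7, -2, 5, -4, 19, -20].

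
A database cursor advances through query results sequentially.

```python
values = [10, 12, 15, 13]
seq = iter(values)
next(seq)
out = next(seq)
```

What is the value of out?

Step 1: Create iterator over [10, 12, 15, 13].
Step 2: next() consumes 10.
Step 3: next() returns 12.
Therefore out = 12.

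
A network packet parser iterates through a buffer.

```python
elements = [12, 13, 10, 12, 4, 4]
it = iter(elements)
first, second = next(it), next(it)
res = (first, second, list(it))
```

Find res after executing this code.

Step 1: Create iterator over [12, 13, 10, 12, 4, 4].
Step 2: first = 12, second = 13.
Step 3: Remaining elements: [10, 12, 4, 4].
Therefore res = (12, 13, [10, 12, 4, 4]).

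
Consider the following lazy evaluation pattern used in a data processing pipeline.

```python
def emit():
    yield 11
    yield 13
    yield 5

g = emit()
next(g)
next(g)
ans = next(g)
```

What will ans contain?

Step 1: emit() creates a generator.
Step 2: next(g) yields 11 (consumed and discarded).
Step 3: next(g) yields 13 (consumed and discarded).
Step 4: next(g) yields 5, assigned to ans.
Therefore ans = 5.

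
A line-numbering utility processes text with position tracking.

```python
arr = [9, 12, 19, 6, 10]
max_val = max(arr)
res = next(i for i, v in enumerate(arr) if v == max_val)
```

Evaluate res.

Step 1: max([9, 12, 19, 6, 10]) = 19.
Step 2: Find first index where value == 19:
  Index 0: 9 != 19
  Index 1: 12 != 19
  Index 2: 19 == 19, found!
Therefore res = 2.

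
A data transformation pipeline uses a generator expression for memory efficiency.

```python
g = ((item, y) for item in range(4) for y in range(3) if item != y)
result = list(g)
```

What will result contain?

Step 1: Nested generator over range(4) x range(3) where item != y:
  (0, 0): excluded (item == y)
  (0, 1): included
  (0, 2): included
  (1, 0): included
  (1, 1): excluded (item == y)
  (1, 2): included
  (2, 0): included
  (2, 1): included
  (2, 2): excluded (item == y)
  (3, 0): included
  (3, 1): included
  (3, 2): included
Therefore result = [(0, 1), (0, 2), (1, 0), (1, 2), (2, 0), (2, 1), (3, 0), (3, 1), (3, 2)].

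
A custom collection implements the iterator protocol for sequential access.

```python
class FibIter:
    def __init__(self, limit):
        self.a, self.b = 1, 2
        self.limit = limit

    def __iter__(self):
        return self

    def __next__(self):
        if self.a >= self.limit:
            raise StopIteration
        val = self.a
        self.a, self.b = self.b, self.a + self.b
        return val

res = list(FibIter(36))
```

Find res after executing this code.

Step 1: Fibonacci-like sequence (a=1, b=2) until >= 36:
  Yield 1, then a,b = 2,3
  Yield 2, then a,b = 3,5
  Yield 3, then a,b = 5,8
  Yield 5, then a,b = 8,13
  Yield 8, then a,b = 13,21
  Yield 13, then a,b = 21,34
  Yield 21, then a,b = 34,55
  Yield 34, then a,b = 55,89
Step 2: 55 >= 36, stop.
Therefore res = [1, 2, 3, 5, 8, 13, 21, 34].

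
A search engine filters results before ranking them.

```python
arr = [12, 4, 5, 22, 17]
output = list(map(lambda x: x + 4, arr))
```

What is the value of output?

Step 1: Apply lambda x: x + 4 to each element:
  12 -> 16
  4 -> 8
  5 -> 9
  22 -> 26
  17 -> 21
Therefore output = [16, 8, 9, 26, 21].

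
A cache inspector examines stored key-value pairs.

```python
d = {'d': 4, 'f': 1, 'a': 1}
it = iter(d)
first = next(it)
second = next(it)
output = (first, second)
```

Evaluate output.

Step 1: iter(d) iterates over keys: ['d', 'f', 'a'].
Step 2: first = next(it) = 'd', second = next(it) = 'f'.
Therefore output = ('d', 'f').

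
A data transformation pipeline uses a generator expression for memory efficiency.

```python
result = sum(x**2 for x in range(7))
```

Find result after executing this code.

Step 1: Compute x**2 for each x in range(7):
  x=0: 0**2 = 0
  x=1: 1**2 = 1
  x=2: 2**2 = 4
  x=3: 3**2 = 9
  x=4: 4**2 = 16
  x=5: 5**2 = 25
  x=6: 6**2 = 36
Step 2: sum = 0 + 1 + 4 + 9 + 16 + 25 + 36 = 91.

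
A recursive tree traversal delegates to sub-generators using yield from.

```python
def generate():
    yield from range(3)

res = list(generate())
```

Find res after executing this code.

Step 1: yield from delegates to the iterable, yielding each element.
Step 2: Collected values: [0, 1, 2].
Therefore res = [0, 1, 2].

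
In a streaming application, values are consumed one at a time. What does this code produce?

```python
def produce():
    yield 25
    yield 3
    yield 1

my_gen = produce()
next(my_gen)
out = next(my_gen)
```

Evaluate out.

Step 1: produce() creates a generator.
Step 2: next(my_gen) yields 25 (consumed and discarded).
Step 3: next(my_gen) yields 3, assigned to out.
Therefore out = 3.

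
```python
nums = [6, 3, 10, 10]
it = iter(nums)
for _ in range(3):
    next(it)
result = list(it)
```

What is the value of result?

Step 1: Create iterator over [6, 3, 10, 10].
Step 2: Advance 3 positions (consuming [6, 3, 10]).
Step 3: list() collects remaining elements: [10].
Therefore result = [10].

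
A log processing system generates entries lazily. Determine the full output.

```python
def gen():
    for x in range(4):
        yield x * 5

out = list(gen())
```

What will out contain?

Step 1: For each x in range(4), yield x * 5:
  x=0: yield 0 * 5 = 0
  x=1: yield 1 * 5 = 5
  x=2: yield 2 * 5 = 10
  x=3: yield 3 * 5 = 15
Therefore out = [0, 5, 10, 15].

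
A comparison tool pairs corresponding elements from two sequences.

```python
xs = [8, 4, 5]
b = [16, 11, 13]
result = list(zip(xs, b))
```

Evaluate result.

Step 1: zip pairs elements at same index:
  Index 0: (8, 16)
  Index 1: (4, 11)
  Index 2: (5, 13)
Therefore result = [(8, 16), (4, 11), (5, 13)].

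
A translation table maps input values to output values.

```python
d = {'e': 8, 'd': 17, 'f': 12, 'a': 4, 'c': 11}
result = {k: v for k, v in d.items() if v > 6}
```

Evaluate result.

Step 1: Filter items where value > 6:
  'e': 8 > 6: kept
  'd': 17 > 6: kept
  'f': 12 > 6: kept
  'a': 4 <= 6: removed
  'c': 11 > 6: kept
Therefore result = {'e': 8, 'd': 17, 'f': 12, 'c': 11}.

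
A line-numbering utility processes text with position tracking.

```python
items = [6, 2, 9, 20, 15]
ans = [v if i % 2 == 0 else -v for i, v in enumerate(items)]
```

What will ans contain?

Step 1: For each (i, v), keep v if i is even, negate if odd:
  i=0 (even): keep 6
  i=1 (odd): negate to -2
  i=2 (even): keep 9
  i=3 (odd): negate to -20
  i=4 (even): keep 15
Therefore ans = [6, -2, 9, -20, 15].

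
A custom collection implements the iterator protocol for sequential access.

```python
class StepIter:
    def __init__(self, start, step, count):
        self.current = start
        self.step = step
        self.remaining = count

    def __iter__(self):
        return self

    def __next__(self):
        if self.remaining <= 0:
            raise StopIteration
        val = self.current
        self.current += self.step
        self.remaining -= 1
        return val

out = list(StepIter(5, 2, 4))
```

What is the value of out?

Step 1: StepIter starts at 5, increments by 2, for 4 steps:
  Yield 5, then current += 2
  Yield 7, then current += 2
  Yield 9, then current += 2
  Yield 11, then current += 2
Therefore out = [5, 7, 9, 11].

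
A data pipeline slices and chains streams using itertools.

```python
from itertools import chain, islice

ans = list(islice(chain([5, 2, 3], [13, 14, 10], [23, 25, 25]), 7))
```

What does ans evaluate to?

Step 1: chain([5, 2, 3], [13, 14, 10], [23, 25, 25]) = [5, 2, 3, 13, 14, 10, 23, 25, 25].
Step 2: islice takes first 7 elements: [5, 2, 3, 13, 14, 10, 23].
Therefore ans = [5, 2, 3, 13, 14, 10, 23].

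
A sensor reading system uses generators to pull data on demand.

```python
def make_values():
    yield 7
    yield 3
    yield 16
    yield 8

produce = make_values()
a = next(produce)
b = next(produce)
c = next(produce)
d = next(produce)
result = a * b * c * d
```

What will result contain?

Step 1: Create generator and consume all values:
  a = next(produce) = 7
  b = next(produce) = 3
  c = next(produce) = 16
  d = next(produce) = 8
Step 2: result = 7 * 3 * 16 * 8 = 2688.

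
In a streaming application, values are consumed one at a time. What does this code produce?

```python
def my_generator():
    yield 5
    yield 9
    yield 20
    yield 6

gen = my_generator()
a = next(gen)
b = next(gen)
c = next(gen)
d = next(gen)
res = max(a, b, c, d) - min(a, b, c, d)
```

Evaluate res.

Step 1: Create generator and consume all values:
  a = next(gen) = 5
  b = next(gen) = 9
  c = next(gen) = 20
  d = next(gen) = 6
Step 2: max = 20, min = 5, res = 20 - 5 = 15.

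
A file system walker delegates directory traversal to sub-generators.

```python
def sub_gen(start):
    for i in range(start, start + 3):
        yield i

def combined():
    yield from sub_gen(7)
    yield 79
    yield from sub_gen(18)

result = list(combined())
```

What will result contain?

Step 1: combined() delegates to sub_gen(7):
  yield 7
  yield 8
  yield 9
Step 2: yield 79
Step 3: Delegates to sub_gen(18):
  yield 18
  yield 19
  yield 20
Therefore result = [7, 8, 9, 79, 18, 19, 20].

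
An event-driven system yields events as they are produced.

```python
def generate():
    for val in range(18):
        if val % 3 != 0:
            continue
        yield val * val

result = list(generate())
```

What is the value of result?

Step 1: Only yield val**2 when val is divisible by 3:
  val=0: 0 % 3 == 0, yield 0**2 = 0
  val=3: 3 % 3 == 0, yield 3**2 = 9
  val=6: 6 % 3 == 0, yield 6**2 = 36
  val=9: 9 % 3 == 0, yield 9**2 = 81
  val=12: 12 % 3 == 0, yield 12**2 = 144
  val=15: 15 % 3 == 0, yield 15**2 = 225
Therefore result = [0, 9, 36, 81, 144, 225].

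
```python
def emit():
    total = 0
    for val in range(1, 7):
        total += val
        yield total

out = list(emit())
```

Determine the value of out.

Step 1: Generator accumulates running sum:
  val=1: total = 1, yield 1
  val=2: total = 3, yield 3
  val=3: total = 6, yield 6
  val=4: total = 10, yield 10
  val=5: total = 15, yield 15
  val=6: total = 21, yield 21
Therefore out = [1, 3, 6, 10, 15, 21].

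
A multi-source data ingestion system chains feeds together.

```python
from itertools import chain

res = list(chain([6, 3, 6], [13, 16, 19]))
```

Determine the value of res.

Step 1: chain() concatenates iterables: [6, 3, 6] + [13, 16, 19].
Therefore res = [6, 3, 6, 13, 16, 19].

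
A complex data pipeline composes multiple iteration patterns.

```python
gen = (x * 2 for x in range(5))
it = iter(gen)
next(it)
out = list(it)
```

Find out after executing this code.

Step 1: Generator produces [0, 2, 4, 6, 8].
Step 2: next(it) consumes first element (0).
Step 3: list(it) collects remaining: [2, 4, 6, 8].
Therefore out = [2, 4, 6, 8].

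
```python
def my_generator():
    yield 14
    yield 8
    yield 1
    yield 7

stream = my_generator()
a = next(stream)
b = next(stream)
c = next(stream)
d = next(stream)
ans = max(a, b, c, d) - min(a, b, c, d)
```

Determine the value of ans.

Step 1: Create generator and consume all values:
  a = next(stream) = 14
  b = next(stream) = 8
  c = next(stream) = 1
  d = next(stream) = 7
Step 2: max = 14, min = 1, ans = 14 - 1 = 13.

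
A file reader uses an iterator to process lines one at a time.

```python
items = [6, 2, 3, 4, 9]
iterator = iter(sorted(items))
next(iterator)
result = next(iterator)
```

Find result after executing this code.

Step 1: sorted([6, 2, 3, 4, 9]) = [2, 3, 4, 6, 9].
Step 2: Create iterator and skip 1 elements.
Step 3: next() returns 3.
Therefore result = 3.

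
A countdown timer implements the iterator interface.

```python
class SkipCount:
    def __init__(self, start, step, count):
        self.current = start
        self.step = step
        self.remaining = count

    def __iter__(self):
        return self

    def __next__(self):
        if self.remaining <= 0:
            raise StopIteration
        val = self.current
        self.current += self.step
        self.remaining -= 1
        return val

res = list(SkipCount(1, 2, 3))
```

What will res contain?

Step 1: SkipCount starts at 1, increments by 2, for 3 steps:
  Yield 1, then current += 2
  Yield 3, then current += 2
  Yield 5, then current += 2
Therefore res = [1, 3, 5].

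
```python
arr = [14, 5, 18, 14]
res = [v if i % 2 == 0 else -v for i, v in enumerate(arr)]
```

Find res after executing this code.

Step 1: For each (i, v), keep v if i is even, negate if odd:
  i=0 (even): keep 14
  i=1 (odd): negate to -5
  i=2 (even): keep 18
  i=3 (odd): negate to -14
Therefore res = [14, -5, 18, -14].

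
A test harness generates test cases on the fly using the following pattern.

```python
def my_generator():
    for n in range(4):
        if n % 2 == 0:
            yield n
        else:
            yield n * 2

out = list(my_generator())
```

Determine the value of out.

Step 1: For each n in range(4), yield n if even, else n*2:
  n=0 (even): yield 0
  n=1 (odd): yield 1*2 = 2
  n=2 (even): yield 2
  n=3 (odd): yield 3*2 = 6
Therefore out = [0, 2, 2, 6].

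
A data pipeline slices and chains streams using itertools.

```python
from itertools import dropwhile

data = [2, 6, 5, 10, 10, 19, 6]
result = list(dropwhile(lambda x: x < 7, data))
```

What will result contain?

Step 1: dropwhile drops elements while < 7:
  2 < 7: dropped
  6 < 7: dropped
  5 < 7: dropped
  10: kept (dropping stopped)
Step 2: Remaining elements kept regardless of condition.
Therefore result = [10, 10, 19, 6].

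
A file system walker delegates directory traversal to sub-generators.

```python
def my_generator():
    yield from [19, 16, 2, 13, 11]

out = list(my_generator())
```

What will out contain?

Step 1: yield from delegates to the iterable, yielding each element.
Step 2: Collected values: [19, 16, 2, 13, 11].
Therefore out = [19, 16, 2, 13, 11].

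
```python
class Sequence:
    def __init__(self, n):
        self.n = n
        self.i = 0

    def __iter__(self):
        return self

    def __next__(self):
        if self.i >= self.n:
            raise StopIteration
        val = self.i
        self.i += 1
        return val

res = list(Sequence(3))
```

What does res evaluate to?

Step 1: Sequence(3) creates an iterator counting 0 to 2.
Step 2: list() consumes all values: [0, 1, 2].
Therefore res = [0, 1, 2].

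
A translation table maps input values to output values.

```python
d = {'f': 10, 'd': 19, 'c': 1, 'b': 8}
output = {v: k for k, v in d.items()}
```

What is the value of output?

Step 1: Invert dict (swap keys and values):
  'f': 10 -> 10: 'f'
  'd': 19 -> 19: 'd'
  'c': 1 -> 1: 'c'
  'b': 8 -> 8: 'b'
Therefore output = {10: 'f', 19: 'd', 1: 'c', 8: 'b'}.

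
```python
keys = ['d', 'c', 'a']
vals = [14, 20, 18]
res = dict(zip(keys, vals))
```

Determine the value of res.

Step 1: zip pairs keys with values:
  'd' -> 14
  'c' -> 20
  'a' -> 18
Therefore res = {'d': 14, 'c': 20, 'a': 18}.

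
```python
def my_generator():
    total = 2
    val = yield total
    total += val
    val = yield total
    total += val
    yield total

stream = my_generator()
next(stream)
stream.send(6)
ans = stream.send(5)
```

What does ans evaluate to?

Step 1: next() -> yield total=2.
Step 2: send(6) -> val=6, total = 2+6 = 8, yield 8.
Step 3: send(5) -> val=5, total = 8+5 = 13, yield 13.
Therefore ans = 13.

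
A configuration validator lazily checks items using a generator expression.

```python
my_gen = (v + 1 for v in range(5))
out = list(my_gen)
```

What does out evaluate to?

Step 1: For each v in range(5), compute v+1:
  v=0: 0+1 = 1
  v=1: 1+1 = 2
  v=2: 2+1 = 3
  v=3: 3+1 = 4
  v=4: 4+1 = 5
Therefore out = [1, 2, 3, 4, 5].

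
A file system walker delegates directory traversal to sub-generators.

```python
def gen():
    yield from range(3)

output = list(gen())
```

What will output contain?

Step 1: yield from delegates to the iterable, yielding each element.
Step 2: Collected values: [0, 1, 2].
Therefore output = [0, 1, 2].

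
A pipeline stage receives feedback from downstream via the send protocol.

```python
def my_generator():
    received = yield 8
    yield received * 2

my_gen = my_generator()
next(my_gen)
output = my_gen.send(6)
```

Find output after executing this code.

Step 1: next(my_gen) advances to first yield, producing 8.
Step 2: send(6) resumes, received = 6.
Step 3: yield received * 2 = 6 * 2 = 12.
Therefore output = 12.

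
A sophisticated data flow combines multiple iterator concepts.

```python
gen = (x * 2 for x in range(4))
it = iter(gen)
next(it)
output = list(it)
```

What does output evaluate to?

Step 1: Generator produces [0, 2, 4, 6].
Step 2: next(it) consumes first element (0).
Step 3: list(it) collects remaining: [2, 4, 6].
Therefore output = [2, 4, 6].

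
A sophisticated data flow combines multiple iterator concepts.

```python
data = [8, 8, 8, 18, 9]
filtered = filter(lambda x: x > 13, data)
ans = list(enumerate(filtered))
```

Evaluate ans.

Step 1: Filter [8, 8, 8, 18, 9] for > 13: [18].
Step 2: enumerate re-indexes from 0: [(0, 18)].
Therefore ans = [(0, 18)].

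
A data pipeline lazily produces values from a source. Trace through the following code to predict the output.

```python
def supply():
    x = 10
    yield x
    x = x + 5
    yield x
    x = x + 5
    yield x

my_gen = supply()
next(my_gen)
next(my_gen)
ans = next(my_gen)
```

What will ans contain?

Step 1: Trace through generator execution:
  Yield 1: x starts at 10, yield 10
  Yield 2: x = 10 + 5 = 15, yield 15
  Yield 3: x = 15 + 5 = 20, yield 20
Step 2: First next() gets 10, second next() gets the second value, third next() yields 20.
Therefore ans = 20.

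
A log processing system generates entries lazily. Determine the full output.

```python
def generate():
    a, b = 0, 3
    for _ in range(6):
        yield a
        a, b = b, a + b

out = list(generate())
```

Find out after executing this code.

Step 1: Fibonacci-like sequence starting with a=0, b=3:
  Iteration 1: yield a=0, then a,b = 3,3
  Iteration 2: yield a=3, then a,b = 3,6
  Iteration 3: yield a=3, then a,b = 6,9
  Iteration 4: yield a=6, then a,b = 9,15
  Iteration 5: yield a=9, then a,b = 15,24
  Iteration 6: yield a=15, then a,b = 24,39
Therefore out = [0, 3, 3, 6, 9, 15].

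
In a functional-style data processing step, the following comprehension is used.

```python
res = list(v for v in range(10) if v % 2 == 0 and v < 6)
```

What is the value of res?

Step 1: Filter range(10) where v % 2 == 0 and v < 6:
  v=0: both conditions met, included
  v=1: excluded (1 % 2 != 0)
  v=2: both conditions met, included
  v=3: excluded (3 % 2 != 0)
  v=4: both conditions met, included
  v=5: excluded (5 % 2 != 0)
  v=6: excluded (6 >= 6)
  v=7: excluded (7 % 2 != 0, 7 >= 6)
  v=8: excluded (8 >= 6)
  v=9: excluded (9 % 2 != 0, 9 >= 6)
Therefore res = [0, 2, 4].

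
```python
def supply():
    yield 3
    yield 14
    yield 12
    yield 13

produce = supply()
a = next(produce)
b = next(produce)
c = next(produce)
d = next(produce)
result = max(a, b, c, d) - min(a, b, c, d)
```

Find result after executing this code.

Step 1: Create generator and consume all values:
  a = next(produce) = 3
  b = next(produce) = 14
  c = next(produce) = 12
  d = next(produce) = 13
Step 2: max = 14, min = 3, result = 14 - 3 = 11.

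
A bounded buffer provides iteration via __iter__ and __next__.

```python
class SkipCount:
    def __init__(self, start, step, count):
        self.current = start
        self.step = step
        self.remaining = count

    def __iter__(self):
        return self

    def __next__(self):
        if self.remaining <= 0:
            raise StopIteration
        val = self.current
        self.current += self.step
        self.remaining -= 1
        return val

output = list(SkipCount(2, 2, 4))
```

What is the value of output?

Step 1: SkipCount starts at 2, increments by 2, for 4 steps:
  Yield 2, then current += 2
  Yield 4, then current += 2
  Yield 6, then current += 2
  Yield 8, then current += 2
Therefore output = [2, 4, 6, 8].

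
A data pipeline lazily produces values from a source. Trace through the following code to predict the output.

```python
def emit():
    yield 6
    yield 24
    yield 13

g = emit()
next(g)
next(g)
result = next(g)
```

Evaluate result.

Step 1: emit() creates a generator.
Step 2: next(g) yields 6 (consumed and discarded).
Step 3: next(g) yields 24 (consumed and discarded).
Step 4: next(g) yields 13, assigned to result.
Therefore result = 13.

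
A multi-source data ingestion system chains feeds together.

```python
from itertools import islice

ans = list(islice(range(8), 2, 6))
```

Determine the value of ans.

Step 1: islice(range(8), 2, 6) takes elements at indices [2, 6).
Step 2: Elements: [2, 3, 4, 5].
Therefore ans = [2, 3, 4, 5].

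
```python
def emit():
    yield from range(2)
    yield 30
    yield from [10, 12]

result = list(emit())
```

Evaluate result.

Step 1: Trace yields in order:
  yield 0
  yield 1
  yield 30
  yield 10
  yield 12
Therefore result = [0, 1, 30, 10, 12].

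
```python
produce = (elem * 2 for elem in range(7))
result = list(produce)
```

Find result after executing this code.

Step 1: For each elem in range(7), compute elem*2:
  elem=0: 0*2 = 0
  elem=1: 1*2 = 2
  elem=2: 2*2 = 4
  elem=3: 3*2 = 6
  elem=4: 4*2 = 8
  elem=5: 5*2 = 10
  elem=6: 6*2 = 12
Therefore result = [0, 2, 4, 6, 8, 10, 12].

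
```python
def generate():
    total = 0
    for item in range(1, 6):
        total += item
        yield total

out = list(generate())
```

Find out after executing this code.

Step 1: Generator accumulates running sum:
  item=1: total = 1, yield 1
  item=2: total = 3, yield 3
  item=3: total = 6, yield 6
  item=4: total = 10, yield 10
  item=5: total = 15, yield 15
Therefore out = [1, 3, 6, 10, 15].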